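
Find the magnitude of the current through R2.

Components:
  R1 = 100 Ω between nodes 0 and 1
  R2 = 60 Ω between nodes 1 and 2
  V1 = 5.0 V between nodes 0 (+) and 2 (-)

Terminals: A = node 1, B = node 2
Nodal analysis, taking node 2 as the 0 V reference.
Source V1 fixes V_0 = 5 V.
KCL at each unknown node (sum of currents leaving = 0; resistances in Ω):
  Node 1: (V_1 - 5)/100 + (V_1 - 0)/60 = 0
Collecting terms: 0.02667 × V_1 = 0.05  =>  V_1 = 1.875 V
I_R2 = (V_1 - V_2)/R2 = (1.875 - 0)/60 = 0.03125 A
|I_R2| = 0.03125 A

Final answer: |I_R2| = 0.03125 A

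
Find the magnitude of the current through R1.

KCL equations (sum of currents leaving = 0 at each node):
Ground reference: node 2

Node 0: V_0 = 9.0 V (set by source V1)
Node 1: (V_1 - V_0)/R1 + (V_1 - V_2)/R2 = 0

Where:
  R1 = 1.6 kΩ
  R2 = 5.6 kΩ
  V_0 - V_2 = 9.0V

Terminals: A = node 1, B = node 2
Nodal analysis, taking node 2 as the 0 V reference.
Source V1 fixes V_0 = 9 V.
KCL at each unknown node (sum of currents leaving = 0; resistances in Ω):
  Node 1: (V_1 - 9)/1600 + (V_1 - 0)/5600 = 0
Collecting terms: 0.0008036 × V_1 = 0.005625  =>  V_1 = 7 V
I_R1 = (V_0 - V_1)/R1 = (9 - 7)/1600 = 0.00125 A
|I_R1| = 0.00125 A

Final answer: |I_R1| = 0.00125 A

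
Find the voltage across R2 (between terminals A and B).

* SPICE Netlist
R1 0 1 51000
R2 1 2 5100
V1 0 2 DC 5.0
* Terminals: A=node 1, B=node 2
R1 and R2 are in series across V1 (node 0 → node 1 → node 2), and the output A–B is taken across R2, so this is a voltage divider.
Series current: I = V1/(R1 + R2) = 5/(51000 + 5100) = 5/56100 = 0.00008913 A
V_R2 = I × R2 = V1 × R2/(R1 + R2) = 5 × 5100/56100 = 0.4545 V

Final answer: 0.4545 V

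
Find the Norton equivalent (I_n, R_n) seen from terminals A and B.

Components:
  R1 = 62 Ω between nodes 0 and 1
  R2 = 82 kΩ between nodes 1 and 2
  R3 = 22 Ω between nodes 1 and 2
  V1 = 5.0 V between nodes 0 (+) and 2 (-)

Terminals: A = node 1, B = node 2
Find the Thévenin equivalent first; then I_n = V_th/R_th and R_n = R_th.
Step 1 — V_th is the open-circuit voltage V_A - V_B (nothing connected across the terminals).
Nodal analysis, taking node 2 as the 0 V reference.
Source V1 fixes V_0 = 5 V.
KCL at each unknown node (sum of currents leaving = 0; resistances in Ω):
  Node 1: (V_1 - 5)/62 + (V_1 - 0)/82000 + (V_1 - 0)/22 = 0
Collecting terms: 0.0616 × V_1 = 0.08065  =>  V_1 = 1.309 V
V_th = V_1 - V_2 = 1.309 - 0 = 1.309 V
Step 2 — R_th: zero the source — replace V1 by a short circuit (node 2 merges into node 0) — and find the resistance seen between A (node 1) and B (node 0).
Reduce the network between node 1 (A) and node 0 (B) by series/parallel combination:
  Rp1 = R1 ‖ R2 ‖ R3 (parallel, all between nodes 0 and 1) = 1/(1/62 + 1/82000 + 1/22) = 16.23 Ω
R_th = 16.23 Ω
I_n = V_th/R_th = 1.309/16.23 = 0.08065 A, and R_n = R_th = 16.23 Ω

Final answer: I_n = 0.08065 A, R_n = 16.23 Ω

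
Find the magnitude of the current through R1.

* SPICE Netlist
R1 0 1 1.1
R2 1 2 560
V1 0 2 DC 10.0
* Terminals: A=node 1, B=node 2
Nodal analysis, taking node 2 as the 0 V reference.
Source V1 fixes V_0 = 10 V.
KCL at each unknown node (sum of currents leaving = 0; resistances in Ω):
  Node 1: (V_1 - 10)/1.1 + (V_1 - 0)/560 = 0
Collecting terms: 0.9109 × V_1 = 9.091  =>  V_1 = 9.98 V
I_R1 = (V_0 - V_1)/R1 = (10 - 9.98)/1.1 = 0.01782 A
|I_R1| = 0.01782 A

Final answer: |I_R1| = 0.01782 A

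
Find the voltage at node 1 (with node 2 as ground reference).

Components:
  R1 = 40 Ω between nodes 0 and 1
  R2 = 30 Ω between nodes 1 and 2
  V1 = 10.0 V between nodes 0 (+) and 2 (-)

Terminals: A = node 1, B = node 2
Nodal analysis, taking node 2 as the 0 V reference.
Source V1 fixes V_0 = 10 V.
KCL at each unknown node (sum of currents leaving = 0; resistances in Ω):
  Node 1: (V_1 - 10)/40 + (V_1 - 0)/30 = 0
Collecting terms: 0.05833 × V_1 = 0.25  =>  V_1 = 4.286 V
The requested potential is V_1 = 4.286 V.

Final answer: V_1 = 4.286 V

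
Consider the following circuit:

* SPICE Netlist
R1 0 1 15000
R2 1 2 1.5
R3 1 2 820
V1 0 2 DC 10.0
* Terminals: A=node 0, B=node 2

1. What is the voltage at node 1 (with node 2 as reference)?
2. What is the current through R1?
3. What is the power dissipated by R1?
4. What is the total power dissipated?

Nodal analysis, taking node 2 as the 0 V reference.
Source V1 fixes V_0 = 10 V.
KCL at each unknown node (sum of currents leaving = 0; resistances in Ω):
  Node 1: (V_1 - 10)/15000 + (V_1 - 0)/1.5 + (V_1 - 0)/820 = 0
Collecting terms: 0.668 × V_1 = 0.0006667  =>  V_1 = 0.0009981 V
Part 1:
  Read off the nodal solution: V_1 = 0.0009981 V
Part 2:
  I_R1 = (V_0 - V_1)/R1 = (10 - 0.0009981)/15000 = 0.0006666 A
  Magnitude: I_R1 = 0.0006666 A
Part 3:
  I_R1 = (V_0 - V_1)/R1 = (10 - 0.0009981)/15000 = 0.0006666 A
  P_R1 = I_R1² × R1 = (0.0006666)² × 15000 = 0.006665 W
Part 4:
  Power in each resistor, P = (ΔV)²/R:
    P_R1 = (10 - 0.0009981)²/15000 = 0.006665 W
    P_R2 = (0.0009981 - 0)²/1.5 = 0.0000006641 W
    P_R3 = (0.0009981 - 0)²/820 = 0.000000001215 W
  P_total = P_R1 + P_R2 + P_R3 = 0.006666 W

Final answers:
1. V_1 = 0.0009981 V
2. I_R1 = 0.0006666 A
3. P_R1 = 0.006665 W
4. P_total = 0.006666 W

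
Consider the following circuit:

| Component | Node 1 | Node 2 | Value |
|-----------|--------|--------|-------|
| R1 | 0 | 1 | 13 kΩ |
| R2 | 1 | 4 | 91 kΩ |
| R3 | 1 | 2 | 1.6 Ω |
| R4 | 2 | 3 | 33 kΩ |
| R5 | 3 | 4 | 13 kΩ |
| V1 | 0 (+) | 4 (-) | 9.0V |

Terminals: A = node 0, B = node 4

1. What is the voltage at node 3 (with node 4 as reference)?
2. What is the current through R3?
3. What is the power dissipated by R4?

Nodal analysis, taking node 4 as the 0 V reference.
Source V1 fixes V_0 = 9 V.
KCL at each unknown node (sum of currents leaving = 0; resistances in Ω):
  Node 1: (V_1 - 9)/13000 + (V_1 - 0)/91000 + (V_1 - V_2)/1.6 = 0
  Node 2: (V_2 - V_1)/1.6 + (V_2 - V_3)/33000 = 0
  Node 3: (V_3 - V_2)/33000 + (V_3 - 0)/13000 = 0
Collecting terms (coefficients in siemens):
  0.6251·V_1 - 0.625·V_2 = 0.0006923
  0.625·V_2 - 0.625·V_1 - 0.0000303·V_3 = 0
  0.0001072·V_3 - 0.0000303·V_2 = 0
Solving these 3 simultaneous equations (Gaussian elimination) gives:
  V_1 = 6.314 V, V_2 = 6.314 V, V_3 = 1.784 V
Part 1:
  Read off the nodal solution: V_3 = 1.784 V
Part 2:
  I_R3 = (V_1 - V_2)/R3 = (6.314 - 6.314)/1.6 = 0.0001373 A
  Magnitude: I_R3 = 0.0001373 A
Part 3:
  I_R4 = (V_2 - V_3)/R4 = (6.314 - 1.784)/33000 = 0.0001373 A
  P_R4 = I_R4² × R4 = (0.0001373)² × 33000 = 0.0006216 W

Final answers:
1. V_3 = 1.784 V
2. I_R3 = 0.0001373 A
3. P_R4 = 0.0006216 W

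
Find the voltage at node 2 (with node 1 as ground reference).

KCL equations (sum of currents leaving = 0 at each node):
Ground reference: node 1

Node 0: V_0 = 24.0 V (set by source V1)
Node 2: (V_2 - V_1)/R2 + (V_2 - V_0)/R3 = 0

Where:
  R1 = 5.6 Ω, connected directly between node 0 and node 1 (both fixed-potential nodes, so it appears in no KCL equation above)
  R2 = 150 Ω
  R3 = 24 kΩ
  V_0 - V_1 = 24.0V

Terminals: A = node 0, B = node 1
Nodal analysis, taking node 1 as the 0 V reference.
Source V1 fixes V_0 = 24 V.
KCL at each unknown node (sum of currents leaving = 0; resistances in Ω):
  Node 2: (V_2 - 0)/150 + (V_2 - 24)/24000 = 0
Collecting terms: 0.006708 × V_2 = 0.001  =>  V_2 = 0.1491 V
The requested potential is V_2 = 0.1491 V.

Final answer: V_2 = 0.1491 V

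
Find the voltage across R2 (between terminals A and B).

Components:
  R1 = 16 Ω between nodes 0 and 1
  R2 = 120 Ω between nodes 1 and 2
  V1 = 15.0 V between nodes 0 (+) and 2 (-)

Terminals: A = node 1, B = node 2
R1 and R2 are in series across V1 (node 0 → node 1 → node 2), and the output A–B is taken across R2, so this is a voltage divider.
Series current: I = V1/(R1 + R2) = 15/(16 + 120) = 15/136 = 0.1103 A
V_R2 = I × R2 = V1 × R2/(R1 + R2) = 15 × 120/136 = 13.24 V

Final answer: 13.24 V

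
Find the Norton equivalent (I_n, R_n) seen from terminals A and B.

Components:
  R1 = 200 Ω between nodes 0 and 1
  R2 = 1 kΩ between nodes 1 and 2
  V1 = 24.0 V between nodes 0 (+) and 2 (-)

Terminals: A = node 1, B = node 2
Find the Thévenin equivalent first; then I_n = V_th/R_th and R_n = R_th.
Step 1 — V_th is the open-circuit voltage V_A - V_B (nothing connected across the terminals).
Nodal analysis, taking node 2 as the 0 V reference.
Source V1 fixes V_0 = 24 V.
KCL at each unknown node (sum of currents leaving = 0; resistances in Ω):
  Node 1: (V_1 - 24)/200 + (V_1 - 0)/1000 = 0
Collecting terms: 0.006 × V_1 = 0.12  =>  V_1 = 20 V
V_th = V_1 - V_2 = 20 - 0 = 20 V
Step 2 — R_th: zero the source — replace V1 by a short circuit (node 2 merges into node 0) — and find the resistance seen between A (node 1) and B (node 0).
Reduce the network between node 1 (A) and node 0 (B) by series/parallel combination:
  Rp1 = R1 ‖ R2 (parallel, both between nodes 0 and 1) = 1/(1/200 + 1/1000) = 166.7 Ω
R_th = 166.7 Ω
I_n = V_th/R_th = 20/166.7 = 0.12 A, and R_n = R_th = 166.7 Ω

Final answer: I_n = 0.12 A, R_n = 166.7 Ω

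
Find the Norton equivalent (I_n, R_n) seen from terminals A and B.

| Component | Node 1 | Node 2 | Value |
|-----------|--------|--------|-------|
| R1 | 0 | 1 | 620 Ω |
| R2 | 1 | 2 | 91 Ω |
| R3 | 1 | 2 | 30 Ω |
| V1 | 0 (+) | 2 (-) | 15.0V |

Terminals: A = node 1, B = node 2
Find the Thévenin equivalent first; then I_n = V_th/R_th and R_n = R_th.
Step 1 — V_th is the open-circuit voltage V_A - V_B (nothing connected across the terminals).
Nodal analysis, taking node 2 as the 0 V reference.
Source V1 fixes V_0 = 15 V.
KCL at each unknown node (sum of currents leaving = 0; resistances in Ω):
  Node 1: (V_1 - 15)/620 + (V_1 - 0)/91 + (V_1 - 0)/30 = 0
Collecting terms: 0.04594 × V_1 = 0.02419  =>  V_1 = 0.5267 V
V_th = V_1 - V_2 = 0.5267 - 0 = 0.5267 V
Step 2 — R_th: zero the source — replace V1 by a short circuit (node 2 merges into node 0) — and find the resistance seen between A (node 1) and B (node 0).
Reduce the network between node 1 (A) and node 0 (B) by series/parallel combination:
  Rp1 = R1 ‖ R2 ‖ R3 (parallel, all between nodes 0 and 1) = 1/(1/620 + 1/91 + 1/30) = 21.77 Ω
R_th = 21.77 Ω
I_n = V_th/R_th = 0.5267/21.77 = 0.02419 A, and R_n = R_th = 21.77 Ω

Final answer: I_n = 0.02419 A, R_n = 21.77 Ω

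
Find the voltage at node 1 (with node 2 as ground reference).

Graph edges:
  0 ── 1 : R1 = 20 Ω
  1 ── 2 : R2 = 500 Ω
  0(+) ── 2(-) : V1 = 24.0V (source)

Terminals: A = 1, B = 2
Nodal analysis, taking node 2 as the 0 V reference.
Source V1 fixes V_0 = 24 V.
KCL at each unknown node (sum of currents leaving = 0; resistances in Ω):
  Node 1: (V_1 - 24)/20 + (V_1 - 0)/500 = 0
Collecting terms: 0.052 × V_1 = 1.2  =>  V_1 = 23.08 V
The requested potential is V_1 = 23.08 V.

Final answer: V_1 = 23.08 V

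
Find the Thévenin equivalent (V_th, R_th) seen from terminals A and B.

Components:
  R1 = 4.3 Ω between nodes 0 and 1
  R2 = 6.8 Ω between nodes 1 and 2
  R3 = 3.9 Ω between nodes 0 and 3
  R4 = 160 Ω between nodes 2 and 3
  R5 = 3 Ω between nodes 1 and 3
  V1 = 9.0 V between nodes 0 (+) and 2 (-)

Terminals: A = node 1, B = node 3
Step 1 — V_th is the open-circuit voltage V_A - V_B (nothing connected across the terminals).
Nodal analysis, taking node 2 as the 0 V reference.
Source V1 fixes V_0 = 9 V.
KCL at each unknown node (sum of currents leaving = 0; resistances in Ω):
  Node 1: (V_1 - 9)/4.3 + (V_1 - 0)/6.8 + (V_1 - V_3)/3 = 0
  Node 3: (V_3 - 9)/3.9 + (V_3 - 0)/160 + (V_3 - V_1)/3 = 0
Collecting terms (coefficients in siemens):
  0.713·V_1 - 0.3333·V_3 = 2.093
  0.596·V_3 - 0.3333·V_1 = 2.308
Determinant D = (0.713)(0.596) - (-0.3333)(-0.3333) = 0.3138
V_1 = [(2.093)(0.596) - (-0.3333)(2.308)]/D = 6.427 V
V_3 = [(0.713)(2.308) - (2.093)(-0.3333)]/D = 7.466 V
V_th = V_1 - V_3 = 6.427 - 7.466 = -1.04 V
Step 2 — R_th: zero the source — replace V1 by a short circuit (node 2 merges into node 0) — and find the resistance seen between A (node 1) and B (node 3).
Reduce the network between node 1 (A) and node 3 (B) by series/parallel combination:
  Rp1 = R1 ‖ R2 (parallel, both between nodes 0 and 1) = 1/(1/4.3 + 1/6.8) = 2.634 Ω
  Rp2 = R3 ‖ R4 (parallel, both between nodes 0 and 3) = 1/(1/3.9 + 1/160) = 3.807 Ω
  Rs1 = Rp1 + Rp2 (series, joined only at node 0) = 2.634 + 3.807 = 6.441 Ω
  Rp3 = R5 ‖ Rs1 (parallel, both between nodes 1 and 3) = 1/(1/3 + 1/6.441) = 2.047 Ω
R_th = 2.047 Ω

Final answer: V_th = -1.04 V, R_th = 2.047 Ω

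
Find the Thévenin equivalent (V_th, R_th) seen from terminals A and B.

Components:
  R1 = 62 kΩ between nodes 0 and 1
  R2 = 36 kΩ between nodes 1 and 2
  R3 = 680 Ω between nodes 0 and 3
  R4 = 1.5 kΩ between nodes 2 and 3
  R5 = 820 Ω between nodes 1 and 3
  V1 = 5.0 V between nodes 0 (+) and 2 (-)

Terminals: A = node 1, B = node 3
Step 1 — V_th is the open-circuit voltage V_A - V_B (nothing connected across the terminals).
Nodal analysis, taking node 2 as the 0 V reference.
Source V1 fixes V_0 = 5 V.
KCL at each unknown node (sum of currents leaving = 0; resistances in Ω):
  Node 1: (V_1 - 5)/62000 + (V_1 - 0)/36000 + (V_1 - V_3)/820 = 0
  Node 3: (V_3 - 5)/680 + (V_3 - 0)/1500 + (V_3 - V_1)/820 = 0
Collecting terms (coefficients in siemens):
  0.001263·V_1 - 0.00122·V_3 = 0.00008065
  0.003357·V_3 - 0.00122·V_1 = 0.007353
Determinant D = (0.001263)(0.003357) - (-0.00122)(-0.00122) = 0.000002754
V_1 = [(0.00008065)(0.003357) - (-0.00122)(0.007353)]/D = 3.355 V
V_3 = [(0.001263)(0.007353) - (0.00008065)(-0.00122)]/D = 3.409 V
V_th = V_1 - V_3 = 3.355 - 3.409 = -0.05465 V
Step 2 — R_th: zero the source — replace V1 by a short circuit (node 2 merges into node 0) — and find the resistance seen between A (node 1) and B (node 3).
Reduce the network between node 1 (A) and node 3 (B) by series/parallel combination:
  Rp1 = R1 ‖ R2 (parallel, both between nodes 0 and 1) = 1/(1/62000 + 1/36000) = 22780 Ω
  Rp2 = R3 ‖ R4 (parallel, both between nodes 0 and 3) = 1/(1/680 + 1/1500) = 467.9 Ω
  Rs1 = Rp1 + Rp2 (series, joined only at node 0) = 22780 + 467.9 = 23240 Ω
  Rp3 = R5 ‖ Rs1 (parallel, both between nodes 1 and 3) = 1/(1/820 + 1/23240) = 792.1 Ω
R_th = 792.1 Ω

Final answer: V_th = -0.05465 V, R_th = 792.1 Ω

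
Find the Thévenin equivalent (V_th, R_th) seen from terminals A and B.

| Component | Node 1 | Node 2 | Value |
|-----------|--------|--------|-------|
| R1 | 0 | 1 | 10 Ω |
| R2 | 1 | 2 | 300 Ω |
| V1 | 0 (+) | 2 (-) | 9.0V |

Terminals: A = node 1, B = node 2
Step 1 — V_th is the open-circuit voltage V_A - V_B (nothing connected across the terminals).
Nodal analysis, taking node 2 as the 0 V reference.
Source V1 fixes V_0 = 9 V.
KCL at each unknown node (sum of currents leaving = 0; resistances in Ω):
  Node 1: (V_1 - 9)/10 + (V_1 - 0)/300 = 0
Collecting terms: 0.1033 × V_1 = 0.9  =>  V_1 = 8.71 V
V_th = V_1 - V_2 = 8.71 - 0 = 8.71 V
Step 2 — R_th: zero the source — replace V1 by a short circuit (node 2 merges into node 0) — and find the resistance seen between A (node 1) and B (node 0).
Reduce the network between node 1 (A) and node 0 (B) by series/parallel combination:
  Rp1 = R1 ‖ R2 (parallel, both between nodes 0 and 1) = 1/(1/10 + 1/300) = 9.677 Ω
R_th = 9.677 Ω

Final answer: V_th = 8.71 V, R_th = 9.677 Ω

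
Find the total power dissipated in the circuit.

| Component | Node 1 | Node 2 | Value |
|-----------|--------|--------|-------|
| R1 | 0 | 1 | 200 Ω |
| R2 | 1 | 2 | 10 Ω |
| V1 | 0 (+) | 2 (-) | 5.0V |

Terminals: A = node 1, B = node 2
Nodal analysis, taking node 2 as the 0 V reference.
Source V1 fixes V_0 = 5 V.
KCL at each unknown node (sum of currents leaving = 0; resistances in Ω):
  Node 1: (V_1 - 5)/200 + (V_1 - 0)/10 = 0
Collecting terms: 0.105 × V_1 = 0.025  =>  V_1 = 0.2381 V
Power in each resistor, P = (ΔV)²/R:
  P_R1 = (5 - 0.2381)²/200 = 0.1134 W
  P_R2 = (0.2381 - 0)²/10 = 0.005669 W
P_total = P_R1 + P_R2 = 0.119 W

Final answer: 0.119 W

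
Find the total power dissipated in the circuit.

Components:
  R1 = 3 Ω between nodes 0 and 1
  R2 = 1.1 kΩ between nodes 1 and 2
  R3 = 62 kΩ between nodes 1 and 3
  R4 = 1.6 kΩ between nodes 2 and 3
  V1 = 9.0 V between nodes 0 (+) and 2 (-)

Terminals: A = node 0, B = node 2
Nodal analysis, taking node 2 as the 0 V reference.
Source V1 fixes V_0 = 9 V.
KCL at each unknown node (sum of currents leaving = 0; resistances in Ω):
  Node 1: (V_1 - 9)/3 + (V_1 - 0)/1100 + (V_1 - V_3)/62000 = 0
  Node 3: (V_3 - V_1)/62000 + (V_3 - 0)/1600 = 0
Collecting terms (coefficients in siemens):
  0.3343·V_1 - 0.00001613·V_3 = 3
  0.0006411·V_3 - 0.00001613·V_1 = 0
Determinant D = (0.3343)(0.0006411) - (-0.00001613)(-0.00001613) = 0.0002143
V_1 = [(3)(0.0006411) - (-0.00001613)(0)]/D = 8.975 V
V_3 = [(0.3343)(0) - (3)(-0.00001613)]/D = 0.2258 V
Power in each resistor, P = (ΔV)²/R:
  P_R1 = (9 - 8.975)²/3 = 0.0002067 W
  P_R2 = (8.975 - 0)²/1100 = 0.07323 W
  P_R3 = (8.975 - 0.2258)²/62000 = 0.001235 W
  P_R4 = (0 - 0.2258)²/1600 = 0.00003186 W
P_total = P_R1 + P_R2 + P_R3 + P_R4 = 0.0747 W

Final answer: 0.0747 W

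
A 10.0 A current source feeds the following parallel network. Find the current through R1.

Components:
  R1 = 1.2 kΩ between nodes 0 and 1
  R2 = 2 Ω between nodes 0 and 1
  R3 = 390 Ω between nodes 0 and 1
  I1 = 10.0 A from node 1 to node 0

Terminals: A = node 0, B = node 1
All resistors sit directly between nodes 0 and 1, so they are in parallel and share one voltage V; the full source current 10 A splits among them.
1/R_par = 1/1200 + 1/2 + 1/390 = 0.5034 S  =>  R_par = 1.987 Ω
V = I × R_par = 10 × 1.987 = 19.87 V
I_R1 = V/R1 = 19.87/1200 = 0.01655 A

Final answer: 0.01655 A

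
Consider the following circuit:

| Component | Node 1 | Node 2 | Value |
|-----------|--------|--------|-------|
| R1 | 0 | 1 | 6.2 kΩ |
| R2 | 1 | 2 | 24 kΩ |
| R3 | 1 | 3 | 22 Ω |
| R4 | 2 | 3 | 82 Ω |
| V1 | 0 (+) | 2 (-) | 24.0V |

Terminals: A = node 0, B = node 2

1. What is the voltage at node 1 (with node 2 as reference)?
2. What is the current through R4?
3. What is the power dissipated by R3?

Nodal analysis, taking node 2 as the 0 V reference.
Source V1 fixes V_0 = 24 V.
KCL at each unknown node (sum of currents leaving = 0; resistances in Ω):
  Node 1: (V_1 - 24)/6200 + (V_1 - 0)/24000 + (V_1 - V_3)/22 = 0
  Node 3: (V_3 - V_1)/22 + (V_3 - 0)/82 = 0
Collecting terms (coefficients in siemens):
  0.04566·V_1 - 0.04545·V_3 = 0.003871
  0.05765·V_3 - 0.04545·V_1 = 0
Determinant D = (0.04566)(0.05765) - (-0.04545)(-0.04545) = 0.000566
V_1 = [(0.003871)(0.05765) - (-0.04545)(0)]/D = 0.3943 V
V_3 = [(0.04566)(0) - (0.003871)(-0.04545)]/D = 0.3109 V
Part 1:
  Read off the nodal solution: V_1 = 0.3943 V
Part 2:
  I_R4 = (V_2 - V_3)/R4 = (0 - 0.3109)/82 = -0.003791 A
  Magnitude: I_R4 = 0.003791 A
Part 3:
  I_R3 = (V_1 - V_3)/R3 = (0.3943 - 0.3109)/22 = 0.003791 A
  P_R3 = I_R3² × R3 = (0.003791)² × 22 = 0.0003162 W

Final answers:
1. V_1 = 0.3943 V
2. I_R4 = 0.003791 A
3. P_R3 = 0.0003162 W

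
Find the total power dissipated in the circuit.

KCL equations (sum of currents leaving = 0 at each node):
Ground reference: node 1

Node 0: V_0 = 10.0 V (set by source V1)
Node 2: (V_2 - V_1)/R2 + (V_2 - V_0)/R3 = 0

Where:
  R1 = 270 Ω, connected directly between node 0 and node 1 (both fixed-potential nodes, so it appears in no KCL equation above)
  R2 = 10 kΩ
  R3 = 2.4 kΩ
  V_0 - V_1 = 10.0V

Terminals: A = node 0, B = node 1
Nodal analysis, taking node 1 as the 0 V reference.
Source V1 fixes V_0 = 10 V.
KCL at each unknown node (sum of currents leaving = 0; resistances in Ω):
  Node 2: (V_2 - 0)/10000 + (V_2 - 10)/2400 = 0
Collecting terms: 0.0005167 × V_2 = 0.004167  =>  V_2 = 8.065 V
Power in each resistor, P = (ΔV)²/R:
  P_R1 = (10 - 0)²/270 = 0.3704 W
  P_R2 = (0 - 8.065)²/10000 = 0.006504 W
  P_R3 = (10 - 8.065)²/2400 = 0.001561 W
P_total = P_R1 + P_R2 + P_R3 = 0.3784 W

Final answer: 0.3784 W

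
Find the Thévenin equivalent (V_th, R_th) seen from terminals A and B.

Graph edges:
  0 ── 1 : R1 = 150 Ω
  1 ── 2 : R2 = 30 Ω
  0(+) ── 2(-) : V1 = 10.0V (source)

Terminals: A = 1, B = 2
Step 1 — V_th is the open-circuit voltage V_A - V_B (nothing connected across the terminals).
Nodal analysis, taking node 2 as the 0 V reference.
Source V1 fixes V_0 = 10 V.
KCL at each unknown node (sum of currents leaving = 0; resistances in Ω):
  Node 1: (V_1 - 10)/150 + (V_1 - 0)/30 = 0
Collecting terms: 0.04 × V_1 = 0.06667  =>  V_1 = 1.667 V
V_th = V_1 - V_2 = 1.667 - 0 = 1.667 V
Step 2 — R_th: zero the source — replace V1 by a short circuit (node 2 merges into node 0) — and find the resistance seen between A (node 1) and B (node 0).
Reduce the network between node 1 (A) and node 0 (B) by series/parallel combination:
  Rp1 = R1 ‖ R2 (parallel, both between nodes 0 and 1) = 1/(1/150 + 1/30) = 25 Ω
R_th = 25 Ω

Final answer: V_th = 1.667 V, R_th = 25 Ω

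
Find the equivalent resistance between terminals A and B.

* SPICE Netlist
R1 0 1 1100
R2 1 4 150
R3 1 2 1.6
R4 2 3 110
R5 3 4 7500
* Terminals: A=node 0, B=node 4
Reduce the network between node 0 (A) and node 4 (B) by series/parallel combination:
  Rs1 = R3 + R4 (series, joined only at node 2) = 1.6 + 110 = 111.6 Ω
  Rs2 = R5 + Rs1 (series, joined only at node 3) = 7500 + 111.6 = 7612 Ω
  Rp1 = R2 ‖ Rs2 (parallel, both between nodes 1 and 4) = 1/(1/150 + 1/7612) = 147.1 Ω
  Rs3 = R1 + Rp1 (series, joined only at node 1) = 1100 + 147.1 = 1247 Ω
R_eq = 1.247 kΩ

Final answer: 1.247 kΩ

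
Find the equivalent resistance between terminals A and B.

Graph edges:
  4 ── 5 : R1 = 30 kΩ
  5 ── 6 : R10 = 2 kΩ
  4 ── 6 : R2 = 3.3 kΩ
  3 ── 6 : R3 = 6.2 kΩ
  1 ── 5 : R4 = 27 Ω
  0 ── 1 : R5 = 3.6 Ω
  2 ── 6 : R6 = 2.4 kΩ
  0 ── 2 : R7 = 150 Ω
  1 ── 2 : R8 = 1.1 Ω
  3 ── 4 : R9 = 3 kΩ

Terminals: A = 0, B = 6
The network is not a plain series/parallel combination. Inject a 1 A test current into terminal A (node 0) and return it from terminal B (node 6); then R_eq = V_A / (1 A).
Nodal analysis, taking node 6 as the 0 V reference.
Current source I_test pushes 1 A into node 0 and draws it out of node 6.
KCL at each unknown node (sum of currents leaving = 0; resistances in Ω):
  Node 0: (V_0 - V_1)/3.6 + (V_0 - V_2)/150 - 1 = 0
  Node 1: (V_1 - V_0)/3.6 + (V_1 - V_5)/27 + (V_1 - V_2)/1.1 = 0
  Node 2: (V_2 - V_0)/150 + (V_2 - V_1)/1.1 + (V_2 - 0)/2400 = 0
  Node 3: (V_3 - 0)/6200 + (V_3 - V_4)/3000 = 0
  Node 4: (V_4 - V_3)/3000 + (V_4 - V_5)/30000 + (V_4 - 0)/3300 = 0
  Node 5: (V_5 - V_1)/27 + (V_5 - V_4)/30000 + (V_5 - 0)/2000 = 0
Collecting terms (coefficients in siemens):
  0.2844·V_0 - 0.2778·V_1 - 0.006667·V_2 = 1
  1.224·V_1 - 0.2778·V_0 - 0.9091·V_2 - 0.03704·V_5 = 0
  0.9162·V_2 - 0.006667·V_0 - 0.9091·V_1 = 0
  0.0004946·V_3 - 0.0003333·V_4 = 0
  0.0006697·V_4 - 0.0003333·V_3 - 0.00003333·V_5 = 0
  0.03757·V_5 - 0.03704·V_1 - 0.00003333·V_4 = 0
Solving these 6 simultaneous equations (Gaussian elimination) gives:
  V_0 = 1068 V, V_1 = 1064 V, V_2 = 1064 V, V_3 = 52.95 V
  V_4 = 78.57 V, V_5 = 1049 V
R_eq = V_0 / 1 A = 1068 Ω = 1.068 kΩ

Final answer: 1.068 kΩ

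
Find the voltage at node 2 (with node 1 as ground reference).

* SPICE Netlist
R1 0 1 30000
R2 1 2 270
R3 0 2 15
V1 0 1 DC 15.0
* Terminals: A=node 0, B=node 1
Nodal analysis, taking node 1 as the 0 V reference.
Source V1 fixes V_0 = 15 V.
KCL at each unknown node (sum of currents leaving = 0; resistances in Ω):
  Node 2: (V_2 - 0)/270 + (V_2 - 15)/15 = 0
Collecting terms: 0.07037 × V_2 = 1  =>  V_2 = 14.21 V
The requested potential is V_2 = 14.21 V.

Final answer: V_2 = 14.21 V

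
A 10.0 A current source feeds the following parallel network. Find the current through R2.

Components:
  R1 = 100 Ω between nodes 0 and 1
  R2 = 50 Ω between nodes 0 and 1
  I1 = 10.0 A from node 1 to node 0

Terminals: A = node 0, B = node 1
All resistors sit directly between nodes 0 and 1, so they are in parallel and share one voltage V; the full source current 10 A splits among them.
1/R_par = 1/100 + 1/50 = 0.03 S  =>  R_par = 33.33 Ω
V = I × R_par = 10 × 33.33 = 333.3 V
I_R2 = V/R2 = 333.3/50 = 6.667 A

Final answer: 6.667 A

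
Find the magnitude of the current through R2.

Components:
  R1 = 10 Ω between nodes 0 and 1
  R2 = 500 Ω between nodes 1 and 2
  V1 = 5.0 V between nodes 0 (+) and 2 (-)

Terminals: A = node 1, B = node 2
Nodal analysis, taking node 2 as the 0 V reference.
Source V1 fixes V_0 = 5 V.
KCL at each unknown node (sum of currents leaving = 0; resistances in Ω):
  Node 1: (V_1 - 5)/10 + (V_1 - 0)/500 = 0
Collecting terms: 0.102 × V_1 = 0.5  =>  V_1 = 4.902 V
I_R2 = (V_1 - V_2)/R2 = (4.902 - 0)/500 = 0.009804 A
|I_R2| = 0.009804 A

Final answer: |I_R2| = 0.009804 A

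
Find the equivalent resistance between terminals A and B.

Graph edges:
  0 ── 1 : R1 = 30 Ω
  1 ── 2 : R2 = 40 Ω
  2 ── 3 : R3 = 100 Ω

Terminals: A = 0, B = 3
Reduce the network between node 0 (A) and node 3 (B) by series/parallel combination:
  Rs1 = R1 + R2 (series, joined only at node 1) = 30 + 40 = 70 Ω
  Rs2 = R3 + Rs1 (series, joined only at node 2) = 100 + 70 = 170 Ω
R_eq = 170 Ω

Final answer: 170 Ω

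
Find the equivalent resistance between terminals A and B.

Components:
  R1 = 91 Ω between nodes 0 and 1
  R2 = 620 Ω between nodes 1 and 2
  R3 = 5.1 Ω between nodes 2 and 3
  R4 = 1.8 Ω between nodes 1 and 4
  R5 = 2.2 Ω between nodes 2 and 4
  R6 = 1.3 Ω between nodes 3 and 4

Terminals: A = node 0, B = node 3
The network is not a plain series/parallel combination. Inject a 1 A test current into terminal A (node 0) and return it from terminal B (node 3); then R_eq = V_A / (1 A).
Nodal analysis, taking node 3 as the 0 V reference.
Current source I_test pushes 1 A into node 0 and draws it out of node 3.
KCL at each unknown node (sum of currents leaving = 0; resistances in Ω):
  Node 0: (V_0 - V_1)/91 - 1 = 0
  Node 1: (V_1 - V_0)/91 + (V_1 - V_2)/620 + (V_1 - V_4)/1.8 = 0
  Node 2: (V_2 - V_1)/620 + (V_2 - 0)/5.1 + (V_2 - V_4)/2.2 = 0
  Node 4: (V_4 - V_1)/1.8 + (V_4 - V_2)/2.2 + (V_4 - 0)/1.3 = 0
Collecting terms (coefficients in siemens):
  0.01099·V_0 - 0.01099·V_1 = 1
  0.5682·V_1 - 0.01099·V_0 - 0.001613·V_2 - 0.5556·V_4 = 0
  0.6522·V_2 - 0.001613·V_1 - 0.4545·V_4 = 0
  1.779·V_4 - 0.5556·V_1 - 0.4545·V_2 = 0
Solving these 4 simultaneous equations (Gaussian elimination) gives:
  V_0 = 93.9 V, V_1 = 2.896 V, V_2 = 0.7754 V, V_4 = 1.102 V
R_eq = V_0 / 1 A = 93.9 Ω

Final answer: 93.9 Ω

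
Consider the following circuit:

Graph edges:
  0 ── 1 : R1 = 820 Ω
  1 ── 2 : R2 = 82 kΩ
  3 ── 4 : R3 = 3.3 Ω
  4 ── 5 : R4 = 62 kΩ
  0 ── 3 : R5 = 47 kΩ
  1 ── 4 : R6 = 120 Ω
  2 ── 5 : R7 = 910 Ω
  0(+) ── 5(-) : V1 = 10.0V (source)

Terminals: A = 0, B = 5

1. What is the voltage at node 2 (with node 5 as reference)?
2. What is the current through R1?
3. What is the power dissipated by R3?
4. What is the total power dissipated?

Nodal analysis, taking node 5 as the 0 V reference.
Source V1 fixes V_0 = 10 V.
KCL at each unknown node (sum of currents leaving = 0; resistances in Ω):
  Node 1: (V_1 - 10)/820 + (V_1 - V_2)/82000 + (V_1 - V_4)/120 = 0
  Node 2: (V_2 - V_1)/82000 + (V_2 - 0)/910 = 0
  Node 3: (V_3 - V_4)/3.3 + (V_3 - 10)/47000 = 0
  Node 4: (V_4 - V_3)/3.3 + (V_4 - 0)/62000 + (V_4 - V_1)/120 = 0
Collecting terms (coefficients in siemens):
  0.009565·V_1 - 0.0000122·V_2 - 0.008333·V_4 = 0.0122
  0.001111·V_2 - 0.0000122·V_1 = 0
  0.3031·V_3 - 0.303·V_4 = 0.0002128
  0.3114·V_4 - 0.008333·V_1 - 0.303·V_3 = 0
Solving these 4 simultaneous equations (Gaussian elimination) gives:
  V_1 = 9.778 V, V_2 = 0.1073 V, V_3 = 9.76 V, V_4 = 9.76 V
Part 1:
  Read off the nodal solution: V_2 = 0.1073 V
Part 2:
  I_R1 = (V_0 - V_1)/R1 = (10 - 9.778)/820 = 0.0002703 A
  Magnitude: I_R1 = 0.0002703 A
Part 3:
  I_R3 = (V_3 - V_4)/R3 = (9.76 - 9.76)/3.3 = 0.000005104 A
  P_R3 = I_R3² × R3 = (0.000005104)² × 3.3 = 0.00000000008596 W
Part 4:
  Power in each resistor, P = (ΔV)²/R:
    P_R1 = (10 - 9.778)²/820 = 0.00005989 W
    P_R2 = (9.778 - 0.1073)²/82000 = 0.001141 W
    P_R3 = (9.76 - 9.76)²/3.3 = 0.00000000008596 W
    P_R4 = (9.76 - 0)²/62000 = 0.001536 W
    P_R5 = (10 - 9.76)²/47000 = 0.000001224 W
    P_R6 = (9.778 - 9.76)²/120 = 0.000002784 W
    P_R7 = (0.1073 - 0)²/910 = 0.00001266 W
  P_total = P_R1 + P_R2 + P_R3 + P_R4 + P_R5 + P_R6 + P_R7 = 0.002754 W

Final answers:
1. V_2 = 0.1073 V
2. I_R1 = 0.0002703 A
3. P_R3 = 8.596e-11 W
4. P_total = 0.002754 W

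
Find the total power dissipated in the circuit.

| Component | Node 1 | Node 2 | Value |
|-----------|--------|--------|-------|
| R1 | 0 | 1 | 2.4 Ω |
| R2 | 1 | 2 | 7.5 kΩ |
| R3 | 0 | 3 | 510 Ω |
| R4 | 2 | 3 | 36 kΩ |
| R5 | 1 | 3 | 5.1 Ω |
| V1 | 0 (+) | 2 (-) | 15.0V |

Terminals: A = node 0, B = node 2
Nodal analysis, taking node 2 as the 0 V reference.
Source V1 fixes V_0 = 15 V.
KCL at each unknown node (sum of currents leaving = 0; resistances in Ω):
  Node 1: (V_1 - 15)/2.4 + (V_1 - 0)/7500 + (V_1 - V_3)/5.1 = 0
  Node 3: (V_3 - 15)/510 + (V_3 - 0)/36000 + (V_3 - V_1)/5.1 = 0
Collecting terms (coefficients in siemens):
  0.6129·V_1 - 0.1961·V_3 = 6.25
  0.1981·V_3 - 0.1961·V_1 = 0.02941
Determinant D = (0.6129)(0.1981) - (-0.1961)(-0.1961) = 0.08294
V_1 = [(6.25)(0.1981) - (-0.1961)(0.02941)]/D = 14.99 V
V_3 = [(0.6129)(0.02941) - (6.25)(-0.1961)]/D = 14.99 V
Power in each resistor, P = (ΔV)²/R:
  P_R1 = (15 - 14.99)²/2.4 = 0.00001383 W
  P_R2 = (14.99 - 0)²/7500 = 0.02998 W
  P_R3 = (15 - 14.99)²/510 = 0.0000001195 W
  P_R4 = (0 - 14.99)²/36000 = 0.006243 W
  P_R5 = (14.99 - 14.99)²/5.1 = 0.0000008207 W
P_total = P_R1 + P_R2 + P_R3 + P_R4 + P_R5 = 0.03624 W

Final answer: 0.03624 W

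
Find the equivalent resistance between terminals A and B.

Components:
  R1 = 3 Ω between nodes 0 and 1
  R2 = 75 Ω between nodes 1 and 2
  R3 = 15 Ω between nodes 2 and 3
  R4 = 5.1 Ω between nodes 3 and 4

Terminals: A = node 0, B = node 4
Reduce the network between node 0 (A) and node 4 (B) by series/parallel combination:
  Rs1 = R1 + R2 (series, joined only at node 1) = 3 + 75 = 78 Ω
  Rs2 = R3 + Rs1 (series, joined only at node 2) = 15 + 78 = 93 Ω
  Rs3 = R4 + Rs2 (series, joined only at node 3) = 5.1 + 93 = 98.1 Ω
R_eq = 98.1 Ω

Final answer: 98.1 Ω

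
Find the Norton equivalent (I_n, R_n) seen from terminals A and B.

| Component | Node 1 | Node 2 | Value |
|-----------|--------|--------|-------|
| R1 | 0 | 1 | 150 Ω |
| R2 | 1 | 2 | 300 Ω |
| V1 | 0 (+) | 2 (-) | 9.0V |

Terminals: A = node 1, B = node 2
Find the Thévenin equivalent first; then I_n = V_th/R_th and R_n = R_th.
Step 1 — V_th is the open-circuit voltage V_A - V_B (nothing connected across the terminals).
Nodal analysis, taking node 2 as the 0 V reference.
Source V1 fixes V_0 = 9 V.
KCL at each unknown node (sum of currents leaving = 0; resistances in Ω):
  Node 1: (V_1 - 9)/150 + (V_1 - 0)/300 = 0
Collecting terms: 0.01 × V_1 = 0.06  =>  V_1 = 6 V
V_th = V_1 - V_2 = 6 - 0 = 6 V
Step 2 — R_th: zero the source — replace V1 by a short circuit (node 2 merges into node 0) — and find the resistance seen between A (node 1) and B (node 0).
Reduce the network between node 1 (A) and node 0 (B) by series/parallel combination:
  Rp1 = R1 ‖ R2 (parallel, both between nodes 0 and 1) = 1/(1/150 + 1/300) = 100 Ω
R_th = 100 Ω
I_n = V_th/R_th = 6/100 = 0.06 A, and R_n = R_th = 100 Ω

Final answer: I_n = 0.06 A, R_n = 100 Ω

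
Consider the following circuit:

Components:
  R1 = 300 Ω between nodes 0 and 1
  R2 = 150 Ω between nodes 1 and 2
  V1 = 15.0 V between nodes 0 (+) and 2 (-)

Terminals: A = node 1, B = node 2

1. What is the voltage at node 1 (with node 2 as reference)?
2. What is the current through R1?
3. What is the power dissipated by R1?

Nodal analysis, taking node 2 as the 0 V reference.
Source V1 fixes V_0 = 15 V.
KCL at each unknown node (sum of currents leaving = 0; resistances in Ω):
  Node 1: (V_1 - 15)/300 + (V_1 - 0)/150 = 0
Collecting terms: 0.01 × V_1 = 0.05  =>  V_1 = 5 V
Part 1:
  Read off the nodal solution: V_1 = 5 V
Part 2:
  I_R1 = (V_0 - V_1)/R1 = (15 - 5)/300 = 0.03333 A
  Magnitude: I_R1 = 0.03333 A
Part 3:
  I_R1 = (V_0 - V_1)/R1 = (15 - 5)/300 = 0.03333 A
  P_R1 = I_R1² × R1 = (0.03333)² × 300 = 0.3333 W

Final answers:
1. V_1 = 5 V
2. I_R1 = 0.03333 A
3. P_R1 = 0.3333 W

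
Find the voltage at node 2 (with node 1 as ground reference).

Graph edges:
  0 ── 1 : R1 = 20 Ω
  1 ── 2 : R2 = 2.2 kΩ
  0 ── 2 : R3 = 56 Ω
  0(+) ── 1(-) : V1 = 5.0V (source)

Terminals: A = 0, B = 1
Nodal analysis, taking node 1 as the 0 V reference.
Source V1 fixes V_0 = 5 V.
KCL at each unknown node (sum of currents leaving = 0; resistances in Ω):
  Node 2: (V_2 - 0)/2200 + (V_2 - 5)/56 = 0
Collecting terms: 0.01831 × V_2 = 0.08929  =>  V_2 = 4.876 V
The requested potential is V_2 = 4.876 V.

Final answer: V_2 = 4.876 V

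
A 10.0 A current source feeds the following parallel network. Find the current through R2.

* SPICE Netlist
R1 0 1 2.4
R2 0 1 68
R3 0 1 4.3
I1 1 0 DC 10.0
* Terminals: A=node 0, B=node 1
All resistors sit directly between nodes 0 and 1, so they are in parallel and share one voltage V; the full source current 10 A splits among them.
1/R_par = 1/2.4 + 1/68 + 1/4.3 = 0.6639 S  =>  R_par = 1.506 Ω
V = I × R_par = 10 × 1.506 = 15.06 V
I_R2 = V/R2 = 15.06/68 = 0.2215 A

Final answer: 0.2215 A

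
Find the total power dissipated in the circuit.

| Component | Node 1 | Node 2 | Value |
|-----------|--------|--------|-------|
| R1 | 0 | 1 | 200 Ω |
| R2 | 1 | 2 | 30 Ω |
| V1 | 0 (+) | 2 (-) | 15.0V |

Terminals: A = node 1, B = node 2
Nodal analysis, taking node 2 as the 0 V reference.
Source V1 fixes V_0 = 15 V.
KCL at each unknown node (sum of currents leaving = 0; resistances in Ω):
  Node 1: (V_1 - 15)/200 + (V_1 - 0)/30 = 0
Collecting terms: 0.03833 × V_1 = 0.075  =>  V_1 = 1.957 V
Power in each resistor, P = (ΔV)²/R:
  P_R1 = (15 - 1.957)²/200 = 0.8507 W
  P_R2 = (1.957 - 0)²/30 = 0.1276 W
P_total = P_R1 + P_R2 = 0.9783 W

Final answer: 0.9783 W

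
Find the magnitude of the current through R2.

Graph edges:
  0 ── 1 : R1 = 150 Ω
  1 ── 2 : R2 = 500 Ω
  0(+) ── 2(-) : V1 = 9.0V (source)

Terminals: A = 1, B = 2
Nodal analysis, taking node 2 as the 0 V reference.
Source V1 fixes V_0 = 9 V.
KCL at each unknown node (sum of currents leaving = 0; resistances in Ω):
  Node 1: (V_1 - 9)/150 + (V_1 - 0)/500 = 0
Collecting terms: 0.008667 × V_1 = 0.06  =>  V_1 = 6.923 V
I_R2 = (V_1 - V_2)/R2 = (6.923 - 0)/500 = 0.01385 A
|I_R2| = 0.01385 A

Final answer: |I_R2| = 0.01385 A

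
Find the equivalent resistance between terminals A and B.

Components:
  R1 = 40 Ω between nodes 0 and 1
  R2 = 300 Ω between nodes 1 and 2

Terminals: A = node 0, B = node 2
Reduce the network between node 0 (A) and node 2 (B) by series/parallel combination:
  Rs1 = R1 + R2 (series, joined only at node 1) = 40 + 300 = 340 Ω
R_eq = 340 Ω

Final answer: 340 Ω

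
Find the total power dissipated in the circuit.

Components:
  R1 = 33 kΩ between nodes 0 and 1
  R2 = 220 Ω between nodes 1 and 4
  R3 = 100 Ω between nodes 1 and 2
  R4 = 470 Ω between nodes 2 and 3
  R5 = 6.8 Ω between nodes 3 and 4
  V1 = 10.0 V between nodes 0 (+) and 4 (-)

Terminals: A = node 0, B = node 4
Nodal analysis, taking node 4 as the 0 V reference.
Source V1 fixes V_0 = 10 V.
KCL at each unknown node (sum of currents leaving = 0; resistances in Ω):
  Node 1: (V_1 - 10)/33000 + (V_1 - 0)/220 + (V_1 - V_2)/100 = 0
  Node 2: (V_2 - V_1)/100 + (V_2 - V_3)/470 = 0
  Node 3: (V_3 - V_2)/470 + (V_3 - 0)/6.8 = 0
Collecting terms (coefficients in siemens):
  0.01458·V_1 - 0.01·V_2 = 0.000303
  0.01213·V_2 - 0.01·V_1 - 0.002128·V_3 = 0
  0.1492·V_3 - 0.002128·V_2 = 0
Solving these 3 simultaneous equations (Gaussian elimination) gives:
  V_1 = 0.04803 V, V_2 = 0.0397 V, V_3 = 0.0005662 V
Power in each resistor, P = (ΔV)²/R:
  P_R1 = (10 - 0.04803)²/33000 = 0.003001 W
  P_R2 = (0.04803 - 0)²/220 = 0.00001048 W
  P_R3 = (0.04803 - 0.0397)²/100 = 0.0000006933 W
  P_R4 = (0.0397 - 0.0005662)²/470 = 0.000003259 W
  P_R5 = (0.0005662 - 0)²/6.8 = 0.00000004715 W
P_total = P_R1 + P_R2 + P_R3 + P_R4 + P_R5 = 0.003016 W

Final answer: 0.003016 W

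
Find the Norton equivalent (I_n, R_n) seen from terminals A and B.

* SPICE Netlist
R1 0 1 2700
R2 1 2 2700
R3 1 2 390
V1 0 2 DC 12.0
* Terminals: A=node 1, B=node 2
Find the Thévenin equivalent first; then I_n = V_th/R_th and R_n = R_th.
Step 1 — V_th is the open-circuit voltage V_A - V_B (nothing connected across the terminals).
Nodal analysis, taking node 2 as the 0 V reference.
Source V1 fixes V_0 = 12 V.
KCL at each unknown node (sum of currents leaving = 0; resistances in Ω):
  Node 1: (V_1 - 12)/2700 + (V_1 - 0)/2700 + (V_1 - 0)/390 = 0
Collecting terms: 0.003305 × V_1 = 0.004444  =>  V_1 = 1.345 V
V_th = V_1 - V_2 = 1.345 - 0 = 1.345 V
Step 2 — R_th: zero the source — replace V1 by a short circuit (node 2 merges into node 0) — and find the resistance seen between A (node 1) and B (node 0).
Reduce the network between node 1 (A) and node 0 (B) by series/parallel combination:
  Rp1 = R1 ‖ R2 ‖ R3 (parallel, all between nodes 0 and 1) = 1/(1/2700 + 1/2700 + 1/390) = 302.6 Ω
R_th = 302.6 Ω
I_n = V_th/R_th = 1.345/302.6 = 0.004444 A, and R_n = R_th = 302.6 Ω

Final answer: I_n = 0.004444 A, R_n = 302.6 Ω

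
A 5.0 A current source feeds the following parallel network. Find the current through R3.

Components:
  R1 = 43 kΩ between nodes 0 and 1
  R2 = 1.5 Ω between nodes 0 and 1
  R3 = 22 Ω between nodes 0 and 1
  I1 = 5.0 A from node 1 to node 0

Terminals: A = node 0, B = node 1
All resistors sit directly between nodes 0 and 1, so they are in parallel and share one voltage V; the full source current 5 A splits among them.
1/R_par = 1/43000 + 1/1.5 + 1/22 = 0.7121 S  =>  R_par = 1.404 Ω
V = I × R_par = 5 × 1.404 = 7.021 V
I_R3 = V/R3 = 7.021/22 = 0.3191 A

Final answer: 0.3191 A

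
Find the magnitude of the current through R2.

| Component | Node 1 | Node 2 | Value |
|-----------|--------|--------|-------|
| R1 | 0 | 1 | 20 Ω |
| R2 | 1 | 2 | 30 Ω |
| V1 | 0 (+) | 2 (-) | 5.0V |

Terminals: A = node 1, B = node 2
Nodal analysis, taking node 2 as the 0 V reference.
Source V1 fixes V_0 = 5 V.
KCL at each unknown node (sum of currents leaving = 0; resistances in Ω):
  Node 1: (V_1 - 5)/20 + (V_1 - 0)/30 = 0
Collecting terms: 0.08333 × V_1 = 0.25  =>  V_1 = 3 V
I_R2 = (V_1 - V_2)/R2 = (3 - 0)/30 = 0.1 A
|I_R2| = 0.1 A

Final answer: |I_R2| = 0.1 A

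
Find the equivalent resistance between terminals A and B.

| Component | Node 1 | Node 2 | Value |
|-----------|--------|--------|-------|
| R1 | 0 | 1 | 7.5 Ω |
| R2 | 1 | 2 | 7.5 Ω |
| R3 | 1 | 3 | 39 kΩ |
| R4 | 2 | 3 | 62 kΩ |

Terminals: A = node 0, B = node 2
Reduce the network between node 0 (A) and node 2 (B) by series/parallel combination:
  Rs1 = R3 + R4 (series, joined only at node 3) = 39000 + 62000 = 101000 Ω
  Rp1 = R2 ‖ Rs1 (parallel, both between nodes 1 and 2) = 1/(1/7.5 + 1/101000) = 7.499 Ω
  Rs2 = R1 + Rp1 (series, joined only at node 1) = 7.5 + 7.499 = 15 Ω
R_eq = 15 Ω

Final answer: 15 Ω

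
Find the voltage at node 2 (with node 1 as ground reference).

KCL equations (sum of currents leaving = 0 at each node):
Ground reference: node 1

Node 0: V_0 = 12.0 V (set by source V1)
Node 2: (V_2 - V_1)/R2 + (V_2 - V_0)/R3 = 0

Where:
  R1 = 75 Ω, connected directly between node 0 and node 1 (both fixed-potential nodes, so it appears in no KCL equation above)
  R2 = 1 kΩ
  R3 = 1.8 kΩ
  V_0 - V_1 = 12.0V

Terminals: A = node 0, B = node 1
Nodal analysis, taking node 1 as the 0 V reference.
Source V1 fixes V_0 = 12 V.
KCL at each unknown node (sum of currents leaving = 0; resistances in Ω):
  Node 2: (V_2 - 0)/1000 + (V_2 - 12)/1800 = 0
Collecting terms: 0.001556 × V_2 = 0.006667  =>  V_2 = 4.286 V
The requested potential is V_2 = 4.286 V.

Final answer: V_2 = 4.286 V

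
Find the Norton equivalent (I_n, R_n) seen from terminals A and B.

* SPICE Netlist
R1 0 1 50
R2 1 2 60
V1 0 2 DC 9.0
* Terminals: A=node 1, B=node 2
Find the Thévenin equivalent first; then I_n = V_th/R_th and R_n = R_th.
Step 1 — V_th is the open-circuit voltage V_A - V_B (nothing connected across the terminals).
Nodal analysis, taking node 2 as the 0 V reference.
Source V1 fixes V_0 = 9 V.
KCL at each unknown node (sum of currents leaving = 0; resistances in Ω):
  Node 1: (V_1 - 9)/50 + (V_1 - 0)/60 = 0
Collecting terms: 0.03667 × V_1 = 0.18  =>  V_1 = 4.909 V
V_th = V_1 - V_2 = 4.909 - 0 = 4.909 V
Step 2 — R_th: zero the source — replace V1 by a short circuit (node 2 merges into node 0) — and find the resistance seen between A (node 1) and B (node 0).
Reduce the network between node 1 (A) and node 0 (B) by series/parallel combination:
  Rp1 = R1 ‖ R2 (parallel, both between nodes 0 and 1) = 1/(1/50 + 1/60) = 27.27 Ω
R_th = 27.27 Ω
I_n = V_th/R_th = 4.909/27.27 = 0.18 A, and R_n = R_th = 27.27 Ω

Final answer: I_n = 0.18 A, R_n = 27.27 Ω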